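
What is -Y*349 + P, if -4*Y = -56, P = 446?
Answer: -4440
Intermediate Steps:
Y = 14 (Y = -1/4*(-56) = 14)
-Y*349 + P = -1*14*349 + 446 = -14*349 + 446 = -4886 + 446 = -4440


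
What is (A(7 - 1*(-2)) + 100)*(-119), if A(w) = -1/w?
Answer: -106981/9 ≈ -11887.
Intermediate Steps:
(A(7 - 1*(-2)) + 100)*(-119) = (-1/(7 - 1*(-2)) + 100)*(-119) = (-1/(7 + 2) + 100)*(-119) = (-1/9 + 100)*(-119) = (-1*⅑ + 100)*(-119) = (-⅑ + 100)*(-119) = (899/9)*(-119) = -106981/9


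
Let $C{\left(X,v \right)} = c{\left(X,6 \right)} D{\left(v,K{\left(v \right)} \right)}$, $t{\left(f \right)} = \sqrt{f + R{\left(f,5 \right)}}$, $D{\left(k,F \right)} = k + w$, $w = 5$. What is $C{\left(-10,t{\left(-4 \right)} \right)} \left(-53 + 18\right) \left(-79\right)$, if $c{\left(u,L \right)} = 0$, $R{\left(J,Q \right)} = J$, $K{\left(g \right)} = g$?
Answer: $0$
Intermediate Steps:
$D{\left(k,F \right)} = 5 + k$ ($D{\left(k,F \right)} = k + 5 = 5 + k$)
$t{\left(f \right)} = \sqrt{2} \sqrt{f}$ ($t{\left(f \right)} = \sqrt{f + f} = \sqrt{2 f} = \sqrt{2} \sqrt{f}$)
$C{\left(X,v \right)} = 0$ ($C{\left(X,v \right)} = 0 \left(5 + v\right) = 0$)
$C{\left(-10,t{\left(-4 \right)} \right)} \left(-53 + 18\right) \left(-79\right) = 0 \left(-53 + 18\right) \left(-79\right) = 0 \left(\left(-35\right) \left(-79\right)\right) = 0 \cdot 2765 = 0$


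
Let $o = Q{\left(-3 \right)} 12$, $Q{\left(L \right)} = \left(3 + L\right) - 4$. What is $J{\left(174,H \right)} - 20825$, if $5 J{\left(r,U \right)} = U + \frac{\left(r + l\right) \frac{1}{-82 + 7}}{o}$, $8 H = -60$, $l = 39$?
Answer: $- \frac{124958929}{6000} \approx -20827.0$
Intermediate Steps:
$Q{\left(L \right)} = -1 + L$
$H = - \frac{15}{2}$ ($H = \frac{1}{8} \left(-60\right) = - \frac{15}{2} \approx -7.5$)
$o = -48$ ($o = \left(-1 - 3\right) 12 = \left(-4\right) 12 = -48$)
$J{\left(r,U \right)} = \frac{13}{6000} + \frac{U}{5} + \frac{r}{18000}$ ($J{\left(r,U \right)} = \frac{U + \frac{\left(r + 39\right) \frac{1}{-82 + 7}}{-48}}{5} = \frac{U + \frac{39 + r}{-75} \left(- \frac{1}{48}\right)}{5} = \frac{U + \left(39 + r\right) \left(- \frac{1}{75}\right) \left(- \frac{1}{48}\right)}{5} = \frac{U + \left(- \frac{13}{25} - \frac{r}{75}\right) \left(- \frac{1}{48}\right)}{5} = \frac{U + \left(\frac{13}{1200} + \frac{r}{3600}\right)}{5} = \frac{\frac{13}{1200} + U + \frac{r}{3600}}{5} = \frac{13}{6000} + \frac{U}{5} + \frac{r}{18000}$)
$J{\left(174,H \right)} - 20825 = \left(\frac{13}{6000} + \frac{1}{5} \left(- \frac{15}{2}\right) + \frac{1}{18000} \cdot 174\right) - 20825 = \left(\frac{13}{6000} - \frac{3}{2} + \frac{29}{3000}\right) - 20825 = - \frac{8929}{6000} - 20825 = - \frac{124958929}{6000}$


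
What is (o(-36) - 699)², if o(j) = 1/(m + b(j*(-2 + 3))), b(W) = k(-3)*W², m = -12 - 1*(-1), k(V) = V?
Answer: 7427816061604/15202201 ≈ 4.8860e+5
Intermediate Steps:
m = -11 (m = -12 + 1 = -11)
b(W) = -3*W²
o(j) = 1/(-11 - 3*j²) (o(j) = 1/(-11 - 3*j²*(-2 + 3)²) = 1/(-11 - 3*j²))
(o(-36) - 699)² = (1/(-11 - 3*(-36)²) - 699)² = (1/(-11 - 3*1296) - 699)² = (1/(-11 - 3888) - 699)² = (1/(-3899) - 699)² = (-1/3899 - 699)² = (-2725402/3899)² = 7427816061604/15202201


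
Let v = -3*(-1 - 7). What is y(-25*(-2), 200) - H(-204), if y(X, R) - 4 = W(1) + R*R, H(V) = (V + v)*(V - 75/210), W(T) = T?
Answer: 22545/7 ≈ 3220.7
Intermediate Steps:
v = 24 (v = -3*(-8) = 24)
H(V) = (24 + V)*(-5/14 + V) (H(V) = (V + 24)*(V - 75/210) = (24 + V)*(V - 75*1/210) = (24 + V)*(V - 5/14) = (24 + V)*(-5/14 + V))
y(X, R) = 5 + R² (y(X, R) = 4 + (1 + R*R) = 4 + (1 + R²) = 5 + R²)
y(-25*(-2), 200) - H(-204) = (5 + 200²) - (-60/7 + (-204)² + (331/14)*(-204)) = (5 + 40000) - (-60/7 + 41616 - 33762/7) = 40005 - 1*257490/7 = 40005 - 257490/7 = 22545/7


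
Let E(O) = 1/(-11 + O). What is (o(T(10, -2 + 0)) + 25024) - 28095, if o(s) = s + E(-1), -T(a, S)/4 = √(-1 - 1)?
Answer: -36853/12 - 4*I*√2 ≈ -3071.1 - 5.6569*I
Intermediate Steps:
T(a, S) = -4*I*√2 (T(a, S) = -4*√(-1 - 1) = -4*I*√2)
o(s) = -1/12 + s (o(s) = s + 1/(-11 - 1) = s + 1/(-12) = s - 1/12 = -1/12 + s)
(o(T(10, -2 + 0)) + 25024) - 28095 = ((-1/12 - 4*I*√2) + 25024) - 28095 = (300287/12 - 4*I*√2) - 28095 = -36853/12 - 4*I*√2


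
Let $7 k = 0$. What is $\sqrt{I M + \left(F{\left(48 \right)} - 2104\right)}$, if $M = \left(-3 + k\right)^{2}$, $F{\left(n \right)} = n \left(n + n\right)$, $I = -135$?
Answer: $\sqrt{1289} \approx 35.903$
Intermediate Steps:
$k = 0$ ($k = \frac{1}{7} \cdot 0 = 0$)
$F{\left(n \right)} = 2 n^{2}$ ($F{\left(n \right)} = n 2 n = 2 n^{2}$)
$M = 9$ ($M = \left(-3 + 0\right)^{2} = \left(-3\right)^{2} = 9$)
$\sqrt{I M + \left(F{\left(48 \right)} - 2104\right)} = \sqrt{\left(-135\right) 9 - \left(2104 - 2 \cdot 48^{2}\right)} = \sqrt{-1215 + \left(2 \cdot 2304 - 2104\right)} = \sqrt{-1215 + \left(4608 - 2104\right)} = \sqrt{-1215 + 2504} = \sqrt{1289}$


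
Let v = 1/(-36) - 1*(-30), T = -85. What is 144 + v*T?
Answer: -86531/36 ≈ -2403.6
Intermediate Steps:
v = 1079/36 (v = -1/36 + 30 = 1079/36 ≈ 29.972)
144 + v*T = 144 + (1079/36)*(-85) = 144 - 91715/36 = -86531/36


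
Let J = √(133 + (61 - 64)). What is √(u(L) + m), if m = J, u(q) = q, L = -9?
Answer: √(-9 + √130) ≈ 1.5498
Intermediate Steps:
J = √130 (J = √(133 - 3) = √130 ≈ 11.402)
m = √130 ≈ 11.402
√(u(L) + m) = √(-9 + √130)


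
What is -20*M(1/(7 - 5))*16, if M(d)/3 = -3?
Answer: 2880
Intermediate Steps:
M(d) = -9 (M(d) = 3*(-3) = -9)
-20*M(1/(7 - 5))*16 = -20*(-9)*16 = 180*16 = 2880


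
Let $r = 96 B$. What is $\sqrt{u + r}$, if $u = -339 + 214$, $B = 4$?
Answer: $\sqrt{259} \approx 16.093$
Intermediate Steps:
$r = 384$ ($r = 96 \cdot 4 = 384$)
$u = -125$
$\sqrt{u + r} = \sqrt{-125 + 384} = \sqrt{259}$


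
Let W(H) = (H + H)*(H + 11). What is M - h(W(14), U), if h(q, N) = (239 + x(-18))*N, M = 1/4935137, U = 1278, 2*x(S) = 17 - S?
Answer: -1617772454558/4935137 ≈ -3.2781e+5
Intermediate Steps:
x(S) = 17/2 - S/2 (x(S) = (17 - S)/2 = 17/2 - S/2)
W(H) = 2*H*(11 + H) (W(H) = (2*H)*(11 + H) = 2*H*(11 + H))
M = 1/4935137 ≈ 2.0263e-7
h(q, N) = 513*N/2 (h(q, N) = (239 + (17/2 - ½*(-18)))*N = (239 + (17/2 + 9))*N = (239 + 35/2)*N = 513*N/2)
M - h(W(14), U) = 1/4935137 - 513*1278/2 = 1/4935137 - 1*327807 = 1/4935137 - 327807 = -1617772454558/4935137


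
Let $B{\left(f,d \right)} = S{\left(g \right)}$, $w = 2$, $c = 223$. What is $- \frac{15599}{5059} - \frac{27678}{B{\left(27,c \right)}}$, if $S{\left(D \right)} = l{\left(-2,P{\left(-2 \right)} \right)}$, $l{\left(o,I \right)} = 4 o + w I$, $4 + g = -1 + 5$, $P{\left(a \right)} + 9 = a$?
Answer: $\frac{23259172}{25295} \approx 919.52$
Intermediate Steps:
$P{\left(a \right)} = -9 + a$
$g = 0$ ($g = -4 + \left(-1 + 5\right) = -4 + 4 = 0$)
$l{\left(o,I \right)} = 2 I + 4 o$ ($l{\left(o,I \right)} = 4 o + 2 I = 2 I + 4 o$)
$S{\left(D \right)} = -30$ ($S{\left(D \right)} = 2 \left(-9 - 2\right) + 4 \left(-2\right) = 2 \left(-11\right) - 8 = -22 - 8 = -30$)
$B{\left(f,d \right)} = -30$
$- \frac{15599}{5059} - \frac{27678}{B{\left(27,c \right)}} = - \frac{15599}{5059} - \frac{27678}{-30} = \left(-15599\right) \frac{1}{5059} - - \frac{4613}{5} = - \frac{15599}{5059} + \frac{4613}{5} = \frac{23259172}{25295}$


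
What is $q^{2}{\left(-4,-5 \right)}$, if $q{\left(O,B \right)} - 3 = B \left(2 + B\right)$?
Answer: $324$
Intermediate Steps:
$q{\left(O,B \right)} = 3 + B \left(2 + B\right)$
$q^{2}{\left(-4,-5 \right)} = \left(3 + \left(-5\right)^{2} + 2 \left(-5\right)\right)^{2} = \left(3 + 25 - 10\right)^{2} = 18^{2} = 324$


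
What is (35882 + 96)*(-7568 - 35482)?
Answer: -1548852900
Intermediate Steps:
(35882 + 96)*(-7568 - 35482) = 35978*(-43050) = -1548852900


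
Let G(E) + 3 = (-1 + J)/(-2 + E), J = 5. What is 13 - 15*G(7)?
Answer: 46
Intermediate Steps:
G(E) = -3 + 4/(-2 + E) (G(E) = -3 + (-1 + 5)/(-2 + E) = -3 + 4/(-2 + E))
13 - 15*G(7) = 13 - 15*(10 - 3*7)/(-2 + 7) = 13 - 15*(10 - 21)/5 = 13 - 3*(-11) = 13 - 15*(-11/5) = 13 + 33 = 46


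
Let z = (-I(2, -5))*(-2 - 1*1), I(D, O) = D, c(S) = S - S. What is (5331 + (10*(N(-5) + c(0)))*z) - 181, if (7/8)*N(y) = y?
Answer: 33650/7 ≈ 4807.1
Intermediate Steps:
N(y) = 8*y/7
c(S) = 0
z = 6 (z = (-1*2)*(-2 - 1*1) = -2*(-2 - 1) = -2*(-3) = 6)
(5331 + (10*(N(-5) + c(0)))*z) - 181 = (5331 + (10*((8/7)*(-5) + 0))*6) - 181 = (5331 + (10*(-40/7 + 0))*6) - 181 = (5331 + (10*(-40/7))*6) - 181 = (5331 - 400/7*6) - 181 = (5331 - 2400/7) - 181 = 34917/7 - 181 = 33650/7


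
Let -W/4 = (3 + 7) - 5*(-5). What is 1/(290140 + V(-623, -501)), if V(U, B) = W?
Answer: 1/290000 ≈ 3.4483e-6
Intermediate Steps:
W = -140 (W = -4*((3 + 7) - 5*(-5)) = -4*(10 + 25) = -4*35 = -140)
V(U, B) = -140
1/(290140 + V(-623, -501)) = 1/(290140 - 140) = 1/290000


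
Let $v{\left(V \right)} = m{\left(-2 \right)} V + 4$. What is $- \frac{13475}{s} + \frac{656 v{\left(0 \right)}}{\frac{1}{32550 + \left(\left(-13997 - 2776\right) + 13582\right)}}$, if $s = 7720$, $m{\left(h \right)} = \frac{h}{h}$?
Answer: $\frac{118946694009}{1544} \approx 7.7038 \cdot 10^{7}$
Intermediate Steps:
$m{\left(h \right)} = 1$
$v{\left(V \right)} = 4 + V$ ($v{\left(V \right)} = 1 V + 4 = V + 4 = 4 + V$)
$- \frac{13475}{s} + \frac{656 v{\left(0 \right)}}{\frac{1}{32550 + \left(\left(-13997 - 2776\right) + 13582\right)}} = - \frac{13475}{7720} + \frac{656 \left(4 + 0\right)}{\frac{1}{32550 + \left(\left(-13997 - 2776\right) + 13582\right)}} = \left(-13475\right) \frac{1}{7720} + \frac{656 \cdot 4}{\frac{1}{32550 + \left(-16773 + 13582\right)}} = - \frac{2695}{1544} + \frac{2624}{\frac{1}{32550 - 3191}} = - \frac{2695}{1544} + \frac{2624}{\frac{1}{29359}} = - \frac{2695}{1544} + 2624 \frac{1}{\frac{1}{29359}} = - \frac{2695}{1544} + 2624 \cdot 29359 = - \frac{2695}{1544} + 77038016 = \frac{118946694009}{1544}$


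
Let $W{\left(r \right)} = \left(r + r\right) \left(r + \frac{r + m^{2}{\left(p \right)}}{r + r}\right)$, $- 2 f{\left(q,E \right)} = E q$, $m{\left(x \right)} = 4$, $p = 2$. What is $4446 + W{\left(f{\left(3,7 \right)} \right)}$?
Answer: $4672$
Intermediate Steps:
$f{\left(q,E \right)} = - \frac{E q}{2}$
$W{\left(r \right)} = 2 r \left(r + \frac{16 + r}{2 r}\right)$ ($W{\left(r \right)} = \left(r + r\right) \left(r + \frac{r + 4^{2}}{r + r}\right) = 2 r \left(r + \frac{r + 16}{2 r}\right) = 2 r \left(r + \left(16 + r\right) \frac{1}{2 r}\right) = 2 r \left(r + \frac{16 + r}{2 r}\right)$)
$4446 + W{\left(f{\left(3,7 \right)} \right)} = 4446 + \left(16 - \frac{7}{2} \cdot 3 + 2 \left(\left(- \frac{1}{2}\right) 7 \cdot 3\right)^{2}\right) = 4446 + \left(16 - \frac{21}{2} + 2 \left(- \frac{21}{2}\right)^{2}\right) = 4446 + \left(16 - \frac{21}{2} + 2 \cdot \frac{441}{4}\right) = 4446 + \left(16 - \frac{21}{2} + \frac{441}{2}\right) = 4446 + 226 = 4672$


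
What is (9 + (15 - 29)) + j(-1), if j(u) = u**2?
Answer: -4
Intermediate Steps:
(9 + (15 - 29)) + j(-1) = (9 + (15 - 29)) + (-1)**2 = (9 - 14) + 1 = -5 + 1 = -4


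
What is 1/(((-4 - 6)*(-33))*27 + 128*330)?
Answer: 1/51150 ≈ 1.9550e-5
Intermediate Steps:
1/(((-4 - 6)*(-33))*27 + 128*330) = 1/(-10*(-33)*27 + 42240) = 1/(330*27 + 42240) = 1/(8910 + 42240) = 1/51150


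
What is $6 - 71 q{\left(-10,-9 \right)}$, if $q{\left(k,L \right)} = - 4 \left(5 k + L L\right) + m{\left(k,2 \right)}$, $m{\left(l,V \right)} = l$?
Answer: $9520$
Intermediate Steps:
$q{\left(k,L \right)} = - 19 k - 4 L^{2}$ ($q{\left(k,L \right)} = - 4 \left(5 k + L L\right) + k = - 4 \left(5 k + L^{2}\right) + k = - 4 \left(L^{2} + 5 k\right) + k = \left(- 20 k - 4 L^{2}\right) + k = - 19 k - 4 L^{2}$)
$6 - 71 q{\left(-10,-9 \right)} = 6 - 71 \left(\left(-19\right) \left(-10\right) - 4 \left(-9\right)^{2}\right) = 6 - 71 \left(190 - 324\right) = 6 - -9514 = 6 + 9514 = 9520$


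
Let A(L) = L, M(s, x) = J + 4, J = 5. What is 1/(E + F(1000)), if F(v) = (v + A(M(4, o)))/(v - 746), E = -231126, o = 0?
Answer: -254/58704995 ≈ -4.3267e-6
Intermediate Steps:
M(s, x) = 9 (M(s, x) = 5 + 4 = 9)
F(v) = (9 + v)/(-746 + v) (F(v) = (v + 9)/(v - 746) = (9 + v)/(-746 + v))
1/(E + F(1000)) = 1/(-231126 + (9 + 1000)/(-746 + 1000)) = 1/(-231126 + 1009/254) = 1/(-58704995/254) = -254/58704995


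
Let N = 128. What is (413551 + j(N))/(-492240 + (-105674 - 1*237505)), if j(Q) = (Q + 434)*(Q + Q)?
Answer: -557423/835419 ≈ -0.66724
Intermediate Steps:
j(Q) = 2*Q*(434 + Q) (j(Q) = (434 + Q)*(2*Q) = 2*Q*(434 + Q))
(413551 + j(N))/(-492240 + (-105674 - 1*237505)) = (413551 + 2*128*(434 + 128))/(-492240 + (-105674 - 1*237505)) = (413551 + 2*128*562)/(-492240 + (-105674 - 237505)) = (413551 + 143872)/(-492240 - 343179) = 557423/(-835419) = 557423*(-1/835419) = -557423/835419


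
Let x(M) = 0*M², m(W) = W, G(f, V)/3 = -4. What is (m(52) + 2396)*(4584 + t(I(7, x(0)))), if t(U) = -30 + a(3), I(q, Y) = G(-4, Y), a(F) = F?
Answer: 11155536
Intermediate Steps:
G(f, V) = -12 (G(f, V) = 3*(-4) = -12)
x(M) = 0
I(q, Y) = -12
t(U) = -27 (t(U) = -30 + 3 = -27)
(m(52) + 2396)*(4584 + t(I(7, x(0)))) = (52 + 2396)*(4584 - 27) = 2448*4557 = 11155536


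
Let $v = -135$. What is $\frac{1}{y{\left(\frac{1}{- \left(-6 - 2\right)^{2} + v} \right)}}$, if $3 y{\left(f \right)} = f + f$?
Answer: $- \frac{597}{2} \approx -298.5$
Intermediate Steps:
$y{\left(f \right)} = \frac{2 f}{3}$ ($y{\left(f \right)} = \frac{f + f}{3} = \frac{2 f}{3}$)
$\frac{1}{y{\left(\frac{1}{- \left(-6 - 2\right)^{2} + v} \right)}} = \frac{1}{\frac{2}{3} \frac{1}{- \left(-6 - 2\right)^{2} - 135}} = \frac{1}{\frac{2}{3} \frac{1}{- \left(-8\right)^{2} - 135}} = \frac{1}{\frac{2}{3} \frac{1}{\left(-1\right) 64 - 135}} = \frac{1}{\frac{2}{3} \frac{1}{-64 - 135}} = \frac{1}{\frac{2}{3} \frac{1}{-199}} = \frac{1}{\frac{2}{3} \left(- \frac{1}{199}\right)} = \frac{1}{- \frac{2}{597}} = - \frac{597}{2}$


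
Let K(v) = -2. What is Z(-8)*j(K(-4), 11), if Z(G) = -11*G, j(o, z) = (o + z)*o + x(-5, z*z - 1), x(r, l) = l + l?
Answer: 19536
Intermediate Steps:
x(r, l) = 2*l
j(o, z) = -2 + 2*z² + o*(o + z) (j(o, z) = (o + z)*o + 2*(z*z - 1) = o*(o + z) + 2*(z² - 1) = o*(o + z) + 2*(-1 + z²) = o*(o + z) + (-2 + 2*z²) = -2 + 2*z² + o*(o + z))
Z(-8)*j(K(-4), 11) = (-11*(-8))*(-2 + (-2)² + 2*11² - 2*11) = 88*(-2 + 4 + 2*121 - 22) = 88*(-2 + 4 + 242 - 22) = 88*222 = 19536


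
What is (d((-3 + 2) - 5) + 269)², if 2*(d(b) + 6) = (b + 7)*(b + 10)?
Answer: 70225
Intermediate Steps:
d(b) = -6 + (7 + b)*(10 + b)/2 (d(b) = -6 + ((b + 7)*(b + 10))/2 = -6 + ((7 + b)*(10 + b))/2 = -6 + (7 + b)*(10 + b)/2)
(d((-3 + 2) - 5) + 269)² = ((29 + ((-3 + 2) - 5)²/2 + 17*((-3 + 2) - 5)/2) + 269)² = ((29 + (-1 - 5)²/2 + 17*(-1 - 5)/2) + 269)² = ((29 + (½)*(-6)² + (17/2)*(-6)) + 269)² = ((29 + (½)*36 - 51) + 269)² = ((29 + 18 - 51) + 269)² = (-4 + 269)² = 265² = 70225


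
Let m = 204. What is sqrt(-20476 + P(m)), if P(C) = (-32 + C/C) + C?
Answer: I*sqrt(20303) ≈ 142.49*I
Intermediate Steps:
P(C) = -31 + C (P(C) = (-32 + 1) + C = -31 + C)
sqrt(-20476 + P(m)) = sqrt(-20476 + (-31 + 204)) = sqrt(-20476 + 173) = sqrt(-20303) = I*sqrt(20303)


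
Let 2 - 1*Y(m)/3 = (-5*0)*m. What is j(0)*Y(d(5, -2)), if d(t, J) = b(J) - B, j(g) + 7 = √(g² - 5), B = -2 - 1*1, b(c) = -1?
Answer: -42 + 6*I*√5 ≈ -42.0 + 13.416*I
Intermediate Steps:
B = -3 (B = -2 - 1 = -3)
j(g) = -7 + √(-5 + g²) (j(g) = -7 + √(g² - 5) = -7 + √(-5 + g²))
d(t, J) = 2 (d(t, J) = -1 - 1*(-3) = -1 + 3 = 2)
Y(m) = 6 (Y(m) = 6 - 3*(-5*0)*m = 6 - 0*m = 6 - 3*0 = 6 + 0 = 6)
j(0)*Y(d(5, -2)) = (-7 + √(-5 + 0²))*6 = (-7 + √(-5 + 0))*6 = (-7 + √(-5))*6 = (-7 + I*√5)*6 = -42 + 6*I*√5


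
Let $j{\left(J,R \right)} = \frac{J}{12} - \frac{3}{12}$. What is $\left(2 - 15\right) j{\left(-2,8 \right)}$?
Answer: $\frac{65}{12} \approx 5.4167$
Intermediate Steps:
$j{\left(J,R \right)} = - \frac{1}{4} + \frac{J}{12}$ ($j{\left(J,R \right)} = J \frac{1}{12} - \frac{1}{4} = \frac{J}{12} - \frac{1}{4} = - \frac{1}{4} + \frac{J}{12}$)
$\left(2 - 15\right) j{\left(-2,8 \right)} = \left(2 - 15\right) \left(- \frac{1}{4} + \frac{1}{12} \left(-2\right)\right) = \left(2 - 15\right) \left(- \frac{1}{4} - \frac{1}{6}\right) = \left(-13\right) \left(- \frac{5}{12}\right) = \frac{65}{12}$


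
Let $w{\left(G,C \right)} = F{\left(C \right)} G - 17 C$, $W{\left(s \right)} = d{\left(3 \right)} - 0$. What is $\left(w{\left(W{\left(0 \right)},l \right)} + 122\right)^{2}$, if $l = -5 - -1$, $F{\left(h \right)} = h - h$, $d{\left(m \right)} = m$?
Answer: $36100$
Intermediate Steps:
$F{\left(h \right)} = 0$
$W{\left(s \right)} = 3$ ($W{\left(s \right)} = 3 - 0 = 3 + 0 = 3$)
$l = -4$ ($l = -5 + 1 = -4$)
$w{\left(G,C \right)} = - 17 C$ ($w{\left(G,C \right)} = 0 G - 17 C = 0 - 17 C = - 17 C$)
$\left(w{\left(W{\left(0 \right)},l \right)} + 122\right)^{2} = \left(\left(-17\right) \left(-4\right) + 122\right)^{2} = \left(68 + 122\right)^{2} = 190^{2} = 36100$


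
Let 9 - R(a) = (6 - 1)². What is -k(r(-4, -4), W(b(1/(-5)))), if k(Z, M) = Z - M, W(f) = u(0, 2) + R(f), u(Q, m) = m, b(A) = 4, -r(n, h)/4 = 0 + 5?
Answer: 6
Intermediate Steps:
r(n, h) = -20 (r(n, h) = -4*(0 + 5) = -4*5 = -20)
R(a) = -16 (R(a) = 9 - (6 - 1)² = 9 - 1*5² = 9 - 1*25 = 9 - 25 = -16)
W(f) = -14 (W(f) = 2 - 16 = -14)
-k(r(-4, -4), W(b(1/(-5)))) = -(-20 - 1*(-14)) = -(-20 + 14) = -1*(-6) = 6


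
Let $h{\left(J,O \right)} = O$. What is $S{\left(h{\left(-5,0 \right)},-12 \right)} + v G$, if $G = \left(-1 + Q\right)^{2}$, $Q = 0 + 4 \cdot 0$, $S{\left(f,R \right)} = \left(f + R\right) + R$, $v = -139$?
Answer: $-163$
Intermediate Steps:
$S{\left(f,R \right)} = f + 2 R$ ($S{\left(f,R \right)} = \left(R + f\right) + R = f + 2 R$)
$Q = 0$ ($Q = 0 + 0 = 0$)
$G = 1$ ($G = \left(-1 + 0\right)^{2} = \left(-1\right)^{2} = 1$)
$S{\left(h{\left(-5,0 \right)},-12 \right)} + v G = \left(0 + 2 \left(-12\right)\right) - 139 = \left(0 - 24\right) - 139 = -24 - 139 = -163$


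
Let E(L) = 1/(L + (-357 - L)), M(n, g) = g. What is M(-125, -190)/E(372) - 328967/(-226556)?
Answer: 15367622447/226556 ≈ 67832.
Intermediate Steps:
E(L) = -1/357 (E(L) = 1/(-357) = -1/357)
M(-125, -190)/E(372) - 328967/(-226556) = -190/(-1/357) - 328967/(-226556) = -190*(-357) - 328967*(-1/226556) = 67830 + 328967/226556 = 15367622447/226556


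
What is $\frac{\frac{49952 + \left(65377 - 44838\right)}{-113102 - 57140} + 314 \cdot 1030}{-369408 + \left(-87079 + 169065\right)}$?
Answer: $- \frac{55059597149}{48931296124} \approx -1.1252$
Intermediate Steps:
$\frac{\frac{49952 + \left(65377 - 44838\right)}{-113102 - 57140} + 314 \cdot 1030}{-369408 + \left(-87079 + 169065\right)} = \frac{\frac{49952 + 20539}{-170242} + 323420}{-369408 + 81986} = \frac{70491 \left(- \frac{1}{170242}\right) + 323420}{-287422} = \left(- \frac{70491}{170242} + 323420\right) \left(- \frac{1}{287422}\right) = \frac{55059597149}{170242} \left(- \frac{1}{287422}\right) = - \frac{55059597149}{48931296124}$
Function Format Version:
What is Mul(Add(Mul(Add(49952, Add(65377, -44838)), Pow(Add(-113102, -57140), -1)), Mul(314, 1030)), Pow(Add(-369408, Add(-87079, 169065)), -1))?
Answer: Rational(-55059597149, 48931296124) ≈ -1.1252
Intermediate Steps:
Mul(Add(Mul(Add(49952, Add(65377, -44838)), Pow(Add(-113102, -57140), -1)), Mul(314, 1030)), Pow(Add(-369408, Add(-87079, 169065)), -1)) = Mul(Add(Mul(Add(49952, 20539), Pow(-170242, -1)), 323420), Pow(Add(-369408, 81986), -1)) = Mul(Add(Mul(70491, Rational(-1, 170242)), 323420), Pow(-287422, -1)) = Mul(Add(Rational(-70491, 170242), 323420), Rational(-1, 287422)) = Mul(Rational(55059597149, 170242), Rational(-1, 287422)) = Rational(-55059597149, 48931296124)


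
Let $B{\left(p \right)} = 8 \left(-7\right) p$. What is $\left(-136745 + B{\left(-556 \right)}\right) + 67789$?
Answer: $-37820$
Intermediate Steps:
$B{\left(p \right)} = - 56 p$
$\left(-136745 + B{\left(-556 \right)}\right) + 67789 = \left(-136745 - -31136\right) + 67789 = \left(-136745 + 31136\right) + 67789 = -105609 + 67789 = -37820$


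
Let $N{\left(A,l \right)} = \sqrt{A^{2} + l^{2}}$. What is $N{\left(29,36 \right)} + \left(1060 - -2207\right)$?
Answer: $3267 + \sqrt{2137} \approx 3313.2$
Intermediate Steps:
$N{\left(29,36 \right)} + \left(1060 - -2207\right) = \sqrt{29^{2} + 36^{2}} + \left(1060 - -2207\right) = \sqrt{841 + 1296} + \left(1060 + 2207\right) = \sqrt{2137} + 3267 = 3267 + \sqrt{2137}$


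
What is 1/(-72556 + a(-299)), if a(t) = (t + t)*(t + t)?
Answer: 1/285048 ≈ 3.5082e-6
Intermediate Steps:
a(t) = 4*t² (a(t) = (2*t)*(2*t) = 4*t²)
1/(-72556 + a(-299)) = 1/(-72556 + 4*(-299)²) = 1/(-72556 + 4*89401) = 1/(-72556 + 357604) = 1/285048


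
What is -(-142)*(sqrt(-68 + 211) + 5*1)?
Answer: 710 + 142*sqrt(143) ≈ 2408.1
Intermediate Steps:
-(-142)*(sqrt(-68 + 211) + 5*1) = -(-142)*(sqrt(143) + 5) = -(-142)*(5 + sqrt(143)) = -(-710 - 142*sqrt(143)) = 710 + 142*sqrt(143)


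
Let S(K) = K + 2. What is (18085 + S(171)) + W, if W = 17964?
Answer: 36222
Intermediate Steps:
S(K) = 2 + K
(18085 + S(171)) + W = (18085 + (2 + 171)) + 17964 = (18085 + 173) + 17964 = 18258 + 17964 = 36222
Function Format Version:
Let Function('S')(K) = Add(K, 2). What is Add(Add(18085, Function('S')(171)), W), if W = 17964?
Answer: 36222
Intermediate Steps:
Function('S')(K) = Add(2, K)
Add(Add(18085, Function('S')(171)), W) = Add(Add(18085, Add(2, 171)), 17964) = Add(Add(18085, 173), 17964) = Add(18258, 17964) = 36222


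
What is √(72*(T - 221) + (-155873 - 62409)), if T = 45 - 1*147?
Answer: I*√241538 ≈ 491.47*I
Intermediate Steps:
T = -102 (T = 45 - 147 = -102)
√(72*(T - 221) + (-155873 - 62409)) = √(72*(-102 - 221) + (-155873 - 62409)) = √(72*(-323) - 218282) = √(-23256 - 218282) = √(-241538) = I*√241538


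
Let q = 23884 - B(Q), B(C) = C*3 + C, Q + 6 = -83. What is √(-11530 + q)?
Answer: √12710 ≈ 112.74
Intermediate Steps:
Q = -89 (Q = -6 - 83 = -89)
B(C) = 4*C (B(C) = 3*C + C = 4*C)
q = 24240 (q = 23884 - 4*(-89) = 23884 - 1*(-356) = 23884 + 356 = 24240)
√(-11530 + q) = √(-11530 + 24240) = √12710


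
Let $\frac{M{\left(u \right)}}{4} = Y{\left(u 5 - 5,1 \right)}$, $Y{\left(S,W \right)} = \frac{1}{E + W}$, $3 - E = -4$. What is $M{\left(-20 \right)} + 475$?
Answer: $\frac{951}{2} \approx 475.5$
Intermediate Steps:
$E = 7$ ($E = 3 - -4 = 3 + 4 = 7$)
$Y{\left(S,W \right)} = \frac{1}{7 + W}$
$M{\left(u \right)} = \frac{1}{2}$ ($M{\left(u \right)} = \frac{4}{7 + 1} = \frac{4}{8} = 4 \cdot \frac{1}{8} = \frac{1}{2}$)
$M{\left(-20 \right)} + 475 = \frac{1}{2} + 475 = \frac{951}{2}$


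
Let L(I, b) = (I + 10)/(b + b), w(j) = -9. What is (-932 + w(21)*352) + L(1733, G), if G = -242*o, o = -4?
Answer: -7935857/1936 ≈ -4099.1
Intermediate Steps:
G = 968 (G = -242*(-4) = 968)
L(I, b) = (10 + I)/(2*b) (L(I, b) = (10 + I)/((2*b)) = (10 + I)*(1/(2*b)) = (10 + I)/(2*b))
(-932 + w(21)*352) + L(1733, G) = (-932 - 9*352) + (1/2)*(10 + 1733)/968 = (-932 - 3168) + (1/2)*(1/968)*1743 = -4100 + 1743/1936 = -7935857/1936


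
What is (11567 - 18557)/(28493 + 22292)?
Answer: -1398/10157 ≈ -0.13764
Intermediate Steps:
(11567 - 18557)/(28493 + 22292) = -6990/50785 = -6990*1/50785 = -1398/10157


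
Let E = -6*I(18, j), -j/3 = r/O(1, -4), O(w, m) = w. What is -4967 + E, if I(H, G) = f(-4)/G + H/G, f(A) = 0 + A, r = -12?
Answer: -14908/3 ≈ -4969.3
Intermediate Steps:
f(A) = A
j = 36 (j = -(-36)/1 = -(-36) = -3*(-12) = 36)
I(H, G) = -4/G + H/G
E = -7/3 (E = -6*(-4 + 18)/36 = -14/6 = -6*7/18 = -7/3 ≈ -2.3333)
-4967 + E = -4967 - 7/3 = -14908/3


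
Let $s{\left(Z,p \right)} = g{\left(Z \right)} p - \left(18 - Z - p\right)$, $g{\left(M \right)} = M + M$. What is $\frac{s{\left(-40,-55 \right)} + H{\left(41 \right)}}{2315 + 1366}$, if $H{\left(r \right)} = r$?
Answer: $\frac{4328}{3681} \approx 1.1758$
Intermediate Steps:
$g{\left(M \right)} = 2 M$
$s{\left(Z,p \right)} = -18 + Z + p + 2 Z p$ ($s{\left(Z,p \right)} = 2 Z p - \left(18 - Z - p\right) = 2 Z p + \left(-18 + Z + p\right) = -18 + Z + p + 2 Z p$)
$\frac{s{\left(-40,-55 \right)} + H{\left(41 \right)}}{2315 + 1366} = \frac{\left(-18 - 40 - 55 + 2 \left(-40\right) \left(-55\right)\right) + 41}{2315 + 1366} = \frac{\left(-18 - 40 - 55 + 4400\right) + 41}{3681} = \left(4287 + 41\right) \frac{1}{3681} = 4328 \cdot \frac{1}{3681} = \frac{4328}{3681}$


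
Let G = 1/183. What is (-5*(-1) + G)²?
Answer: 839056/33489 ≈ 25.055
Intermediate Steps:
G = 1/183 ≈ 0.0054645
(-5*(-1) + G)² = (-5*(-1) + 1/183)² = (5 + 1/183)² = (916/183)² = 839056/33489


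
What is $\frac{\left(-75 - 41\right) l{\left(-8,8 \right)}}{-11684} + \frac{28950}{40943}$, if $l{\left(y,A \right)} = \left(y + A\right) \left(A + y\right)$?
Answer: $\frac{28950}{40943} \approx 0.70708$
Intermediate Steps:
$l{\left(y,A \right)} = \left(A + y\right)^{2}$ ($l{\left(y,A \right)} = \left(A + y\right) \left(A + y\right) = \left(A + y\right)^{2}$)
$\frac{\left(-75 - 41\right) l{\left(-8,8 \right)}}{-11684} + \frac{28950}{40943} = \frac{\left(-75 - 41\right) \left(8 - 8\right)^{2}}{-11684} + \frac{28950}{40943} = - 116 \cdot 0^{2} \left(- \frac{1}{11684}\right) + 28950 \cdot \frac{1}{40943} = \left(-116\right) 0 \left(- \frac{1}{11684}\right) + \frac{28950}{40943} = 0 \left(- \frac{1}{11684}\right) + \frac{28950}{40943} = 0 + \frac{28950}{40943} = \frac{28950}{40943}$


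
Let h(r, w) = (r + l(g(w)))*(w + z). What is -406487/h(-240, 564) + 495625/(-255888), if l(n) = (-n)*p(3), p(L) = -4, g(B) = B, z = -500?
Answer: -1166407399/229275648 ≈ -5.0874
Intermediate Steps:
l(n) = 4*n (l(n) = -n*(-4) = 4*n)
h(r, w) = (-500 + w)*(r + 4*w) (h(r, w) = (r + 4*w)*(w - 500) = (r + 4*w)*(-500 + w) = (-500 + w)*(r + 4*w))
-406487/h(-240, 564) + 495625/(-255888) = -406487/(-2000*564 - 500*(-240) + 4*564² - 240*564) + 495625/(-255888) = -406487/(-1128000 + 120000 + 4*318096 - 135360) + 495625*(-1/255888) = -406487/(-1128000 + 120000 + 1272384 - 135360) - 495625/255888 = -406487/129024 - 495625/255888 = -1166407399/229275648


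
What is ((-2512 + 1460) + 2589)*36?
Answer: 55332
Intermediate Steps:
((-2512 + 1460) + 2589)*36 = (-1052 + 2589)*36 = 1537*36 = 55332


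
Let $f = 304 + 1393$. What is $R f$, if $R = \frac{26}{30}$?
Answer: $\frac{22061}{15} \approx 1470.7$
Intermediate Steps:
$R = \frac{13}{15}$ ($R = 26 \cdot \frac{1}{30} = \frac{13}{15} \approx 0.86667$)
$f = 1697$
$R f = \frac{13}{15} \cdot 1697 = \frac{22061}{15}$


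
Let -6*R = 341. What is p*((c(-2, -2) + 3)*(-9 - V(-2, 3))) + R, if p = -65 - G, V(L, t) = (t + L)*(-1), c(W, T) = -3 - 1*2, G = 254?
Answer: -30965/6 ≈ -5160.8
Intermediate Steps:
c(W, T) = -5 (c(W, T) = -3 - 2 = -5)
V(L, t) = -L - t (V(L, t) = (L + t)*(-1) = -L - t)
p = -319 (p = -65 - 1*254 = -65 - 254 = -319)
R = -341/6 (R = -1/6*341 = -341/6 ≈ -56.833)
p*((c(-2, -2) + 3)*(-9 - V(-2, 3))) + R = -319*(-5 + 3)*(-9 - (-1*(-2) - 1*3)) - 341/6 = -(-638)*(-9 - (2 - 3)) - 341/6 = -(-638)*(-9 - 1*(-1)) - 341/6 = -(-638)*(-9 + 1) - 341/6 = -(-638)*(-8) - 341/6 = -319*16 - 341/6 = -5104 - 341/6 = -30965/6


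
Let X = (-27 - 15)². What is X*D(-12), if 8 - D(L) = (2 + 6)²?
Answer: -98784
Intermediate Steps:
D(L) = -56 (D(L) = 8 - (2 + 6)² = 8 - 1*8² = 8 - 1*64 = 8 - 64 = -56)
X = 1764 (X = (-42)² = 1764)
X*D(-12) = 1764*(-56) = -98784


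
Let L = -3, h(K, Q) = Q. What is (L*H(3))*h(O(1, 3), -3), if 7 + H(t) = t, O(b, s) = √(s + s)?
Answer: -36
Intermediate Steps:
O(b, s) = √2*√s (O(b, s) = √(2*s) = √2*√s)
H(t) = -7 + t
(L*H(3))*h(O(1, 3), -3) = -3*(-7 + 3)*(-3) = -3*(-4)*(-3) = 12*(-3) = -36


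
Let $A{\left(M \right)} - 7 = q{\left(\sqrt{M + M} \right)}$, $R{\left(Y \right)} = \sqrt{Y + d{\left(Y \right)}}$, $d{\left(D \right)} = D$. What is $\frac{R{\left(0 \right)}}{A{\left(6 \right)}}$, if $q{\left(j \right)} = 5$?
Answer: $0$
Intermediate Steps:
$R{\left(Y \right)} = \sqrt{2} \sqrt{Y}$ ($R{\left(Y \right)} = \sqrt{Y + Y} = \sqrt{2 Y} = \sqrt{2} \sqrt{Y}$)
$A{\left(M \right)} = 12$ ($A{\left(M \right)} = 7 + 5 = 12$)
$\frac{R{\left(0 \right)}}{A{\left(6 \right)}} = \frac{\sqrt{2} \sqrt{0}}{12} = \sqrt{2} \cdot 0 \cdot \frac{1}{12} = 0 \cdot \frac{1}{12} = 0$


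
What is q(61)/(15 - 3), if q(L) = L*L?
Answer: 3721/12 ≈ 310.08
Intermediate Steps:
q(L) = L²
q(61)/(15 - 3) = 61²/(15 - 3) = 3721/12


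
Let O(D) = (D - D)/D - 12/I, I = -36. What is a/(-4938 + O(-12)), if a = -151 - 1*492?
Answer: 1929/14813 ≈ 0.13022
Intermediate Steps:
O(D) = 1/3 (O(D) = (D - D)/D - 12/(-36) = 0/D - 12*(-1/36) = 0 + 1/3 = 1/3)
a = -643 (a = -151 - 492 = -643)
a/(-4938 + O(-12)) = -643/(-4938 + 1/3) = -643/(-14813/3) = -3/14813*(-643) = 1929/14813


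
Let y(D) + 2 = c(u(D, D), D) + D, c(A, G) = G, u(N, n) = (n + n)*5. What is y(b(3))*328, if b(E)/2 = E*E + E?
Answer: 15088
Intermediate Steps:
u(N, n) = 10*n (u(N, n) = (2*n)*5 = 10*n)
b(E) = 2*E + 2*E² (b(E) = 2*(E*E + E) = 2*(E² + E) = 2*(E + E²) = 2*E + 2*E²)
y(D) = -2 + 2*D (y(D) = -2 + (D + D) = -2 + 2*D)
y(b(3))*328 = (-2 + 2*(2*3*(1 + 3)))*328 = (-2 + 2*(2*3*4))*328 = (-2 + 2*24)*328 = (-2 + 48)*328 = 46*328 = 15088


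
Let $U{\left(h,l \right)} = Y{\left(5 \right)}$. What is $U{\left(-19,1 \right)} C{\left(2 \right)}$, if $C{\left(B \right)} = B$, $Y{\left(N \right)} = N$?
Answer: $10$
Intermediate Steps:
$U{\left(h,l \right)} = 5$
$U{\left(-19,1 \right)} C{\left(2 \right)} = 5 \cdot 2 = 10$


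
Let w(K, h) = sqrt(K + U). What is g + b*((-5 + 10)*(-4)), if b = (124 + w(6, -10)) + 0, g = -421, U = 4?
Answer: -2901 - 20*sqrt(10) ≈ -2964.2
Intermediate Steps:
w(K, h) = sqrt(4 + K) (w(K, h) = sqrt(K + 4) = sqrt(4 + K))
b = 124 + sqrt(10) (b = (124 + sqrt(4 + 6)) + 0 = (124 + sqrt(10)) + 0 = 124 + sqrt(10) ≈ 127.16)
g + b*((-5 + 10)*(-4)) = -421 + (124 + sqrt(10))*((-5 + 10)*(-4)) = -421 + (124 + sqrt(10))*(5*(-4)) = -421 + (124 + sqrt(10))*(-20) = -421 + (-2480 - 20*sqrt(10)) = -2901 - 20*sqrt(10)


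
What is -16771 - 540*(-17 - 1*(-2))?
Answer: -8671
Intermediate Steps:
-16771 - 540*(-17 - 1*(-2)) = -16771 - 540*(-17 + 2) = -16771 - 540*(-15) = -16771 - 1*(-8100) = -16771 + 8100 = -8671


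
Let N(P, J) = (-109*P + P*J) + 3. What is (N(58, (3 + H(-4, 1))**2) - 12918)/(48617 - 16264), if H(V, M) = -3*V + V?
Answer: -12219/32353 ≈ -0.37768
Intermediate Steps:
H(V, M) = -2*V
N(P, J) = 3 - 109*P + J*P (N(P, J) = (-109*P + J*P) + 3 = 3 - 109*P + J*P)
(N(58, (3 + H(-4, 1))**2) - 12918)/(48617 - 16264) = ((3 - 109*58 + (3 - 2*(-4))**2*58) - 12918)/(48617 - 16264) = ((3 - 6322 + (3 + 8)**2*58) - 12918)/32353 = ((3 - 6322 + 11**2*58) - 12918)*(1/32353) = ((3 - 6322 + 121*58) - 12918)*(1/32353) = ((3 - 6322 + 7018) - 12918)*(1/32353) = (699 - 12918)*(1/32353) = -12219*1/32353 = -12219/32353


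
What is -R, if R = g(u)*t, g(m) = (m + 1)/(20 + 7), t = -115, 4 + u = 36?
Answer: 1265/9 ≈ 140.56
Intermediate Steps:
u = 32 (u = -4 + 36 = 32)
g(m) = 1/27 + m/27 (g(m) = (1 + m)/27 = (1 + m)*(1/27) = 1/27 + m/27)
R = -1265/9 (R = (1/27 + (1/27)*32)*(-115) = (1/27 + 32/27)*(-115) = (11/9)*(-115) = -1265/9 ≈ -140.56)
-R = -1*(-1265/9) = 1265/9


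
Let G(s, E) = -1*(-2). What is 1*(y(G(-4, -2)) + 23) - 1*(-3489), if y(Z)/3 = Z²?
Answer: 3524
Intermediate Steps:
G(s, E) = 2
y(Z) = 3*Z²
1*(y(G(-4, -2)) + 23) - 1*(-3489) = 1*(3*2² + 23) - 1*(-3489) = 1*(3*4 + 23) + 3489 = 1*(12 + 23) + 3489 = 1*35 + 3489 = 35 + 3489 = 3524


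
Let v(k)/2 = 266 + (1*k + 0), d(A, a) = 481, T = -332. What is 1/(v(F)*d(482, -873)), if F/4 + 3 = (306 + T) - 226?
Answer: -1/725348 ≈ -1.3786e-6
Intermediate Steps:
F = -1020 (F = -12 + 4*((306 - 332) - 226) = -12 + 4*(-26 - 226) = -12 + 4*(-252) = -12 - 1008 = -1020)
v(k) = 532 + 2*k (v(k) = 2*(266 + (1*k + 0)) = 2*(266 + (k + 0)) = 2*(266 + k) = 532 + 2*k)
1/(v(F)*d(482, -873)) = 1/((532 + 2*(-1020))*481) = (1/481)/(532 - 2040) = (1/481)/(-1508) = -1/1508*1/481 = -1/725348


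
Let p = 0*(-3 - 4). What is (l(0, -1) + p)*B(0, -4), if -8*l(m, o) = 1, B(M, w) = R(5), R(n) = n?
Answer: -5/8 ≈ -0.62500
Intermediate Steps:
B(M, w) = 5
l(m, o) = -⅛ (l(m, o) = -⅛*1 = -⅛)
p = 0 (p = 0*(-7) = 0)
(l(0, -1) + p)*B(0, -4) = (-⅛ + 0)*5 = -⅛*5 = -5/8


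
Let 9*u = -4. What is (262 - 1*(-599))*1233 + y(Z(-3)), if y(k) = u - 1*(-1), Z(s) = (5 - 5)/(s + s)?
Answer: 9554522/9 ≈ 1.0616e+6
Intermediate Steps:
u = -4/9 (u = (⅑)*(-4) = -4/9 ≈ -0.44444)
Z(s) = 0 (Z(s) = 0/((2*s)) = 0*(1/(2*s)) = 0)
y(k) = 5/9 (y(k) = -4/9 - 1*(-1) = -4/9 + 1 = 5/9)
(262 - 1*(-599))*1233 + y(Z(-3)) = (262 - 1*(-599))*1233 + 5/9 = (262 + 599)*1233 + 5/9 = 861*1233 + 5/9 = 1061613 + 5/9 = 9554522/9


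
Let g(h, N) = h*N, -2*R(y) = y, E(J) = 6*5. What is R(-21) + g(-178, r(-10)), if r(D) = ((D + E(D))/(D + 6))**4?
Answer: -222479/2 ≈ -1.1124e+5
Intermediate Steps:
E(J) = 30
R(y) = -y/2
r(D) = (30 + D)**4/(6 + D)**4 (r(D) = ((D + 30)/(D + 6))**4 = ((30 + D)/(6 + D))**4 = (30 + D)**4/(6 + D)**4)
g(h, N) = N*h
R(-21) + g(-178, r(-10)) = -1/2*(-21) + ((30 - 10)**4/(6 - 10)**4)*(-178) = 21/2 + (20**4/(-4)**4)*(-178) = 21/2 + ((1/256)*160000)*(-178) = 21/2 + 625*(-178) = 21/2 - 111250 = -222479/2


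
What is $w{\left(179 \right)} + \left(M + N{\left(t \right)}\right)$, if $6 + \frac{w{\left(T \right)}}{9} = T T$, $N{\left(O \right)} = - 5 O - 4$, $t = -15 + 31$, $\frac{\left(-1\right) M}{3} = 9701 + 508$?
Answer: $257604$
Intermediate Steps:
$M = -30627$ ($M = - 3 \left(9701 + 508\right) = \left(-3\right) 10209 = -30627$)
$t = 16$
$N{\left(O \right)} = -4 - 5 O$
$w{\left(T \right)} = -54 + 9 T^{2}$ ($w{\left(T \right)} = -54 + 9 T T = -54 + 9 T^{2}$)
$w{\left(179 \right)} + \left(M + N{\left(t \right)}\right) = \left(-54 + 9 \cdot 179^{2}\right) - 30711 = \left(-54 + 9 \cdot 32041\right) - 30711 = \left(-54 + 288369\right) - 30711 = 288315 - 30711 = 257604$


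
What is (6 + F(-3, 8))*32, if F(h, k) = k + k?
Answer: 704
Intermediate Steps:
F(h, k) = 2*k
(6 + F(-3, 8))*32 = (6 + 2*8)*32 = (6 + 16)*32 = 22*32 = 704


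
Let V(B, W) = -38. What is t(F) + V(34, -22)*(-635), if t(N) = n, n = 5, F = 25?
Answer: 24135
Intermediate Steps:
t(N) = 5
t(F) + V(34, -22)*(-635) = 5 - 38*(-635) = 5 + 24130 = 24135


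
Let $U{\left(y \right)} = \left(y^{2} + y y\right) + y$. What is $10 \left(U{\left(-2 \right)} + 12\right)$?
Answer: $180$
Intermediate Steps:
$U{\left(y \right)} = y + 2 y^{2}$ ($U{\left(y \right)} = \left(y^{2} + y^{2}\right) + y = 2 y^{2} + y = y + 2 y^{2}$)
$10 \left(U{\left(-2 \right)} + 12\right) = 10 \left(- 2 \left(1 + 2 \left(-2\right)\right) + 12\right) = 10 \left(- 2 \left(1 - 4\right) + 12\right) = 10 \left(\left(-2\right) \left(-3\right) + 12\right) = 10 \left(6 + 12\right) = 10 \cdot 18 = 180$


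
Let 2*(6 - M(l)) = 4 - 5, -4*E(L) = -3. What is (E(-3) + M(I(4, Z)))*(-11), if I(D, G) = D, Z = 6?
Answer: -319/4 ≈ -79.750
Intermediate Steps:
E(L) = ¾ (E(L) = -¼*(-3) = ¾)
M(l) = 13/2 (M(l) = 6 - (4 - 5)/2 = 6 - ½*(-1) = 6 + ½ = 13/2)
(E(-3) + M(I(4, Z)))*(-11) = (¾ + 13/2)*(-11) = (29/4)*(-11) = -319/4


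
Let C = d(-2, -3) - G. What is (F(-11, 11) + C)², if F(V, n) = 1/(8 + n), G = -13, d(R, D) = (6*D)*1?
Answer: 8836/361 ≈ 24.476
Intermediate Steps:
d(R, D) = 6*D
C = -5 (C = 6*(-3) - 1*(-13) = -18 + 13 = -5)
(F(-11, 11) + C)² = (1/(8 + 11) - 5)² = (1/19 - 5)² = (-94/19)² = 8836/361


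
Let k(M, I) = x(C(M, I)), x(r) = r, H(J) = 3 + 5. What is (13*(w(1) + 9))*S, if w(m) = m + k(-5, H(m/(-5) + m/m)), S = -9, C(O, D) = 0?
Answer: -1170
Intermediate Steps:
H(J) = 8
k(M, I) = 0
w(m) = m (w(m) = m + 0 = m)
(13*(w(1) + 9))*S = (13*(1 + 9))*(-9) = (13*10)*(-9) = 130*(-9) = -1170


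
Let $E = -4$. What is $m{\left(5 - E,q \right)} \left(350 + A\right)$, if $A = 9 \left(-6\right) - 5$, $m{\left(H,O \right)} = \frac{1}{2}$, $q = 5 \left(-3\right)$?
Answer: $\frac{291}{2} \approx 145.5$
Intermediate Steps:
$q = -15$
$m{\left(H,O \right)} = \frac{1}{2}$
$A = -59$ ($A = -54 - 5 = -59$)
$m{\left(5 - E,q \right)} \left(350 + A\right) = \frac{350 - 59}{2} = \frac{1}{2} \cdot 291 = \frac{291}{2}$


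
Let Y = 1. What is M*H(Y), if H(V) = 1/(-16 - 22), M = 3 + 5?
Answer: -4/19 ≈ -0.21053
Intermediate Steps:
M = 8
H(V) = -1/38 (H(V) = 1/(-38) = -1/38)
M*H(Y) = 8*(-1/38) = -4/19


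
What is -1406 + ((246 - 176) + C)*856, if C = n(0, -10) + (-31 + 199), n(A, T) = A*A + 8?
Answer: 209170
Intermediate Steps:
n(A, T) = 8 + A² (n(A, T) = A² + 8 = 8 + A²)
C = 176 (C = (8 + 0²) + (-31 + 199) = (8 + 0) + 168 = 8 + 168 = 176)
-1406 + ((246 - 176) + C)*856 = -1406 + ((246 - 176) + 176)*856 = -1406 + (70 + 176)*856 = -1406 + 246*856 = -1406 + 210576 = 209170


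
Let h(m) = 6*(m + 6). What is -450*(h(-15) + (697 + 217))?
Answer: -387000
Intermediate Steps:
h(m) = 36 + 6*m (h(m) = 6*(6 + m) = 36 + 6*m)
-450*(h(-15) + (697 + 217)) = -450*((36 + 6*(-15)) + (697 + 217)) = -450*((36 - 90) + 914) = -450*(-54 + 914) = -450*860 = -387000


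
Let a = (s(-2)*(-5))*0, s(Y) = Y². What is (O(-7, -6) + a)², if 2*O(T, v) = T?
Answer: 49/4 ≈ 12.250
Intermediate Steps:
O(T, v) = T/2
a = 0 (a = ((-2)²*(-5))*0 = (4*(-5))*0 = -20*0 = 0)
(O(-7, -6) + a)² = ((½)*(-7) + 0)² = (-7/2 + 0)² = (-7/2)² = 49/4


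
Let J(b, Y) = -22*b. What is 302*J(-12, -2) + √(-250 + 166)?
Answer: 79728 + 2*I*√21 ≈ 79728.0 + 9.1651*I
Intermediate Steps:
302*J(-12, -2) + √(-250 + 166) = 302*(-22*(-12)) + √(-250 + 166) = 302*264 + √(-84) = 79728 + 2*I*√21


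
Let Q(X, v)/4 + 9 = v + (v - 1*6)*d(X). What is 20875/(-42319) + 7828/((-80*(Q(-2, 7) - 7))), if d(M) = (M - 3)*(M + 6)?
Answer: 2271357/4231900 ≈ 0.53672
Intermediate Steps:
d(M) = (-3 + M)*(6 + M)
Q(X, v) = -36 + 4*v + 4*(-6 + v)*(-18 + X² + 3*X) (Q(X, v) = -36 + 4*(v + (v - 1*6)*(-18 + X² + 3*X)) = -36 + 4*(v + (v - 6)*(-18 + X² + 3*X)) = -36 + 4*(v + (-6 + v)*(-18 + X² + 3*X)) = -36 + (4*v + 4*(-6 + v)*(-18 + X² + 3*X)) = -36 + 4*v + 4*(-6 + v)*(-18 + X² + 3*X))
20875/(-42319) + 7828/((-80*(Q(-2, 7) - 7))) = 20875/(-42319) + 7828/((-80*((396 - 72*(-2) - 24*(-2)² + 4*7 + 4*7*(-18 + (-2)² + 3*(-2))) - 7))) = 20875*(-1/42319) + 7828/((-80*((396 + 144 - 24*4 + 28 + 4*7*(-18 + 4 - 6)) - 7))) = -20875/42319 + 7828/((-80*((396 + 144 - 96 + 28 + 4*7*(-20)) - 7))) = -20875/42319 + 7828/((-80*((396 + 144 - 96 + 28 - 560) - 7))) = -20875/42319 + 7828/((-80*(-88 - 7))) = -20875/42319 + 7828/((-80*(-95))) = -20875/42319 + 7828/7600 = -20875/42319 + 7828*(1/7600) = -20875/42319 + 103/100 = 2271357/4231900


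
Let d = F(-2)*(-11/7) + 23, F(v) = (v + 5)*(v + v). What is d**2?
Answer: 85849/49 ≈ 1752.0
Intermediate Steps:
F(v) = 2*v*(5 + v) (F(v) = (5 + v)*(2*v) = 2*v*(5 + v))
d = 293/7 (d = (2*(-2)*(5 - 2))*(-11/7) + 23 = (2*(-2)*3)*(-11*1/7) + 23 = -12*(-11/7) + 23 = 132/7 + 23 = 293/7 ≈ 41.857)
d**2 = (293/7)**2 = 85849/49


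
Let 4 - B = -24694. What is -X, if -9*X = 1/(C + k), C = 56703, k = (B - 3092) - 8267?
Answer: 1/630378 ≈ 1.5863e-6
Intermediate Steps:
B = 24698 (B = 4 - 1*(-24694) = 4 + 24694 = 24698)
k = 13339 (k = (24698 - 3092) - 8267 = 21606 - 8267 = 13339)
X = -1/630378 (X = -1/(9*(56703 + 13339)) = -⅑/70042 = -⅑*1/70042 = -1/630378 ≈ -1.5863e-6)
-X = -1*(-1/630378) = 1/630378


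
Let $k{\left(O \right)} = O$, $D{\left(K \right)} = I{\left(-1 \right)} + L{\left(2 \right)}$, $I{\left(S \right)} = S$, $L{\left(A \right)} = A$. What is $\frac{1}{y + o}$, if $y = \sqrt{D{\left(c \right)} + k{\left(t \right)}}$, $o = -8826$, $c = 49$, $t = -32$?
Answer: $- \frac{8826}{77898307} - \frac{i \sqrt{31}}{77898307} \approx -0.0001133 - 7.1475 \cdot 10^{-8} i$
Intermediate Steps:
$D{\left(K \right)} = 1$ ($D{\left(K \right)} = -1 + 2 = 1$)
$y = i \sqrt{31}$ ($y = \sqrt{1 - 32} = \sqrt{-31} = i \sqrt{31} \approx 5.5678 i$)
$\frac{1}{y + o} = \frac{1}{i \sqrt{31} - 8826} = \frac{1}{-8826 + i \sqrt{31}}$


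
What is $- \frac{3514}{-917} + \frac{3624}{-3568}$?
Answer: $\frac{164549}{58426} \approx 2.8164$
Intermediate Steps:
$- \frac{3514}{-917} + \frac{3624}{-3568} = \left(-3514\right) \left(- \frac{1}{917}\right) + 3624 \left(- \frac{1}{3568}\right) = \frac{502}{131} - \frac{453}{446} = \frac{164549}{58426}$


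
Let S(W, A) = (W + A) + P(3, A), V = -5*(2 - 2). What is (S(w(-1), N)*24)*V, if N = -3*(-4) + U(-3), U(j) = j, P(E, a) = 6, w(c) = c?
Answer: 0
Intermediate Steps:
V = 0 (V = -5*0 = 0)
N = 9 (N = -3*(-4) - 3 = 12 - 3 = 9)
S(W, A) = 6 + A + W (S(W, A) = (W + A) + 6 = (A + W) + 6 = 6 + A + W)
(S(w(-1), N)*24)*V = ((6 + 9 - 1)*24)*0 = (14*24)*0 = 336*0 = 0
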